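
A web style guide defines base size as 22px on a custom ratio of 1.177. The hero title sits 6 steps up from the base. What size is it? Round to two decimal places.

22.0 × 1.177⁶ = 22.0 × 2.65864 ≈ 58.49

58.49px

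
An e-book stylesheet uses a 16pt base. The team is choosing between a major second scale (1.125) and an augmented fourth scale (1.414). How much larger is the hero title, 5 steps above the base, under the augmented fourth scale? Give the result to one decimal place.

Major second: 16.0 × 1.125⁵ = 28.833pt
Augmented fourth: 16.0 × 1.414⁵ = 90.441pt
Difference: 90.441 − 28.833 = 61.608pt

61.6pt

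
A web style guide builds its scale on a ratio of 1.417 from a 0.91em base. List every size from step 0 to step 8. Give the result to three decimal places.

0.910em, 1.289em, 1.827em, 2.589em, 3.669em, 5.199em, 7.366em, 10.438em, 14.791em

Step 0: 0.91em
Step 1: 0.91 × 1.417 = 1.289
Step 2: 0.91 × 1.417² = 1.827
Step 3: 0.91 × 1.417³ = 2.589
Step 4: 0.91 × 1.417⁴ = 3.669
Step 5: 0.91 × 1.417⁵ = 5.199
Step 6: 0.91 × 1.417⁶ = 7.366
Step 7: 0.91 × 1.417⁷ = 10.438
Step 8: 0.91 × 1.417⁸ = 14.791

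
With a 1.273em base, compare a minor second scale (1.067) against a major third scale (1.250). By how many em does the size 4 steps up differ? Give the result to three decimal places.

Minor second: 1.273 × 1.067⁴ = 1.65001em
Major third: 1.273 × 1.250⁴ = 3.10791em
Difference: 3.10791 − 1.65001 = 1.45790em

1.458em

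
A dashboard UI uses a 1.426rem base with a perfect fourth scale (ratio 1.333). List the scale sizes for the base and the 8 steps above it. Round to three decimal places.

Step 0: 1.426rem
Step 1: 1.426 × 1.333 = 1.901
Step 2: 1.426 × 1.333² = 2.534
Step 3: 1.426 × 1.333³ = 3.378
Step 4: 1.426 × 1.333⁴ = 4.502
Step 5: 1.426 × 1.333⁵ = 6.002
Step 6: 1.426 × 1.333⁶ = 8.000
Step 7: 1.426 × 1.333⁷ = 10.664
Step 8: 1.426 × 1.333⁸ = 14.215

1.426rem, 1.901rem, 2.534rem, 3.378rem, 4.502rem, 6.002rem, 8.000rem, 10.664rem, 14.215rem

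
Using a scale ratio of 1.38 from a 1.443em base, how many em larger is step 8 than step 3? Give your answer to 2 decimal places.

15.19em

Step 3: 1.443 × 1.38³ = 3.7923em
Step 8: 1.443 × 1.38⁸ = 18.9801em
Difference: 18.9801 − 3.7923 = 15.1878em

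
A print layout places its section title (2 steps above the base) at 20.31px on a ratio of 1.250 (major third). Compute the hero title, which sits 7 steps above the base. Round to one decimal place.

The gap is 7 − (2) = 5 steps, so the factor is 1.250^5.
20.31 × 1.250⁵ = 20.31 × 3.05176 ≈ 61.981

62.0px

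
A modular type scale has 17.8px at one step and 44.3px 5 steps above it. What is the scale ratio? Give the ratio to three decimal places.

r⁵ = 44.3 / 17.8, so r = (44.3/17.8)^(1/5).
r = 2.4888^(1/5) ≈ 1.2000

1.200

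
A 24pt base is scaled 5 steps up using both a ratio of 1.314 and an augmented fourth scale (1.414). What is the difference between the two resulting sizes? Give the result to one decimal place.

At 1.314: 24.0 × 1.314⁵ = 94.013pt
Augmented fourth: 24.0 × 1.414⁵ = 135.662pt
Difference: 135.662 − 94.013 = 41.649pt

41.6pt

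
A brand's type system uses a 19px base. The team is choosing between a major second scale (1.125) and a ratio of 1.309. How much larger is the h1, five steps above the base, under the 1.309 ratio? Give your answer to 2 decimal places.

38.78px

Major second: 19.0 × 1.125⁵ = 34.2386px
At 1.309: 19.0 × 1.309⁵ = 73.0217px
Difference: 73.0217 − 34.2386 = 38.7831px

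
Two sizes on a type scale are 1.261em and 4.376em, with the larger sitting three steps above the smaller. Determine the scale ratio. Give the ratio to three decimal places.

1.514

The ratio satisfies 1.261 × r³ = 4.376, so r = (4.376 / 1.261)^(1/3).
r = 3.4703^(1/3) ≈ 1.5140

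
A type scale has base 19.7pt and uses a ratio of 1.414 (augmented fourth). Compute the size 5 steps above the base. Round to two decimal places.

111.36pt

19.7 × 1.414⁵ = 19.7 × 5.65258 ≈ 111.36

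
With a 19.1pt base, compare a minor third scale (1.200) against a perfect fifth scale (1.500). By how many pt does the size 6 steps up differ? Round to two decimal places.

160.53pt

Minor third: 19.1 × 1.200⁶ = 57.0323pt
Perfect fifth: 19.1 × 1.500⁶ = 217.5609pt
Difference: 217.5609 − 57.0323 = 160.5286pt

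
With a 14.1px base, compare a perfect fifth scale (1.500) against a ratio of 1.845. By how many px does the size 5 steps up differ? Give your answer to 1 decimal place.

194.4px

Perfect fifth: 14.1 × 1.500⁵ = 107.072px
At 1.845: 14.1 × 1.845⁵ = 301.440px
Difference: 301.440 − 107.072 = 194.368px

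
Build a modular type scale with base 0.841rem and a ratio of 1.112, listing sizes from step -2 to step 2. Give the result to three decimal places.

0.680rem, 0.756rem, 0.841rem, 0.935rem, 1.040rem

Step -2: 0.841 ÷ 1.112² = 0.680
Step -1: 0.841 ÷ 1.112 = 0.756
Step 0: 0.841rem
Step 1: 0.841 × 1.112 = 0.935
Step 2: 0.841 × 1.112² = 1.040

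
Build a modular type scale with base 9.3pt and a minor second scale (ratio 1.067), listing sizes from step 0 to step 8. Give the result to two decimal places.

Step 0: 9.3pt
Step 1: 9.3 × 1.067 = 9.92
Step 2: 9.3 × 1.067² = 10.59
Step 3: 9.3 × 1.067³ = 11.30
Step 4: 9.3 × 1.067⁴ = 12.05
Step 5: 9.3 × 1.067⁵ = 12.86
Step 6: 9.3 × 1.067⁶ = 13.72
Step 7: 9.3 × 1.067⁷ = 14.64
Step 8: 9.3 × 1.067⁸ = 15.62

9.30pt, 9.92pt, 10.59pt, 11.30pt, 12.05pt, 12.86pt, 13.72pt, 14.64pt, 15.62pt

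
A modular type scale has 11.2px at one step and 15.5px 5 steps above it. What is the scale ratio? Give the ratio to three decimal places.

r⁵ = 15.5 / 11.2, so r = (15.5/11.2)^(1/5).
r = 1.3839^(1/5) ≈ 1.0671

1.067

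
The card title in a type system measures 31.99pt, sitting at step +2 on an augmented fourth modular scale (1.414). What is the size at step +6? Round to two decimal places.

Moving from step +2 to step +6 is 4 steps up, so multiply by r⁴.
31.99 × 1.414⁴ = 31.99 × 3.99758 ≈ 127.883

127.88pt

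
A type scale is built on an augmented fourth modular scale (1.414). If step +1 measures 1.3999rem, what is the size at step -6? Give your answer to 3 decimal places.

0.124rem

Moving from step +1 to step -6 is 7 steps down, so divide by r⁷.
1.3999 ÷ 1.414⁷ = 1.3999 ÷ 11.30175 ≈ 0.124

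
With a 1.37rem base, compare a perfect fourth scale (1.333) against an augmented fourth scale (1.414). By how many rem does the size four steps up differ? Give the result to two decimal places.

Perfect fourth: 1.37 × 1.333⁴ = 4.3255rem
Augmented fourth: 1.37 × 1.414⁴ = 5.4767rem
Difference: 5.4767 − 4.3255 = 1.1512rem

1.15rem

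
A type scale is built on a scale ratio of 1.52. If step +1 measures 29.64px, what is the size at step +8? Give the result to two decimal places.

The gap is 8 − (1) = 7 steps, so the factor is 1.52^7.
29.64 × 1.52⁷ = 29.64 × 18.74585 ≈ 555.627

555.63px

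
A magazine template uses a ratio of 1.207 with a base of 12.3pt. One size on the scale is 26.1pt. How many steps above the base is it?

4

1.207ⁿ = 26.1 / 12.3 = 2.1220
n = ln(2.1220) / ln(1.207) = 0.7523 / 0.1881 ≈ 4.00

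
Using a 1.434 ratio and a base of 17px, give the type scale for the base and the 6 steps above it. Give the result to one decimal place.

17.0px, 24.4px, 35.0px, 50.1px, 71.9px, 103.1px, 147.8px

Step 0: 17px
Step 1: 17.0 × 1.434 = 24.4
Step 2: 17.0 × 1.434² = 35.0
Step 3: 17.0 × 1.434³ = 50.1
Step 4: 17.0 × 1.434⁴ = 71.9
Step 5: 17.0 × 1.434⁵ = 103.1
Step 6: 17.0 × 1.434⁶ = 147.8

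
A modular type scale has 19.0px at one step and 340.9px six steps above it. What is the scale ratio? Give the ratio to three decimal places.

r⁶ = 340.9 / 19.0, so r = (340.9/19.0)^(1/6).
r = 17.9421^(1/6) ≈ 1.6180

1.618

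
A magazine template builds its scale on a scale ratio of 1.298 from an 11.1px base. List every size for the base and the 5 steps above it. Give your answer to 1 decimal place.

Step 0: 11.1px
Step 1: 11.1 × 1.298 = 14.4
Step 2: 11.1 × 1.298² = 18.7
Step 3: 11.1 × 1.298³ = 24.3
Step 4: 11.1 × 1.298⁴ = 31.5
Step 5: 11.1 × 1.298⁵ = 40.9

11.1px, 14.4px, 18.7px, 24.3px, 31.5px, 40.9px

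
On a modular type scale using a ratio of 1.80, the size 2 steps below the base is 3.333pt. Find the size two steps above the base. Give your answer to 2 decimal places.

The gap is 2 − (-2) = 4 steps, so the factor is 1.80^4.
3.333 × 1.80⁴ = 3.333 × 10.49760 ≈ 34.989

34.99pt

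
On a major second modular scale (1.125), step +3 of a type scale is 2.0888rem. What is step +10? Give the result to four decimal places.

The gap is 10 − (3) = 7 steps, so the factor is 1.125^7.
2.0888 × 1.125⁷ = 2.0888 × 2.28070 ≈ 4.7639

4.7639rem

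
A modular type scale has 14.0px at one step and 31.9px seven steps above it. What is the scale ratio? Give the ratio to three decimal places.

1.125

The ratio satisfies 14.0 × r⁷ = 31.9, so r = (31.9 / 14.0)^(1/7).
r = 2.2786^(1/7) ≈ 1.1249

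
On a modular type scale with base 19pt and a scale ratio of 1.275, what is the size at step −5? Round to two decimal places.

5.64pt

A modular type scale is a geometric sequence: sizeₙ = base × rⁿ.
19.0 ÷ 1.275⁵ = 19.0 ÷ 3.36939 ≈ 5.64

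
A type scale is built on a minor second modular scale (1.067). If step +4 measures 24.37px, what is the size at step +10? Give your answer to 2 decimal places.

35.96px

24.37 × 1.067⁶ = 24.37 × 1.47566 ≈ 35.962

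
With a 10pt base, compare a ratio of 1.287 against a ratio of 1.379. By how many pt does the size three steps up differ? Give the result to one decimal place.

4.9pt

At 1.287: 10.0 × 1.287³ = 21.317pt
At 1.379: 10.0 × 1.379³ = 26.224pt
Difference: 26.224 − 21.317 = 4.907pt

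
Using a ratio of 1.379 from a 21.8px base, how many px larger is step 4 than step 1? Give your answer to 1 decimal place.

Step 1: 21.8 × 1.379 = 30.062px
Step 4: 21.8 × 1.379⁴ = 78.834px
Difference: 78.834 − 30.062 = 48.772px

48.8px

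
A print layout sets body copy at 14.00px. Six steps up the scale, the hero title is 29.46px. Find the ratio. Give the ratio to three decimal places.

r⁶ = 29.46 / 14.00, so r = (29.46/14.00)^(1/6).
r = 2.1043^(1/6) ≈ 1.1320

1.132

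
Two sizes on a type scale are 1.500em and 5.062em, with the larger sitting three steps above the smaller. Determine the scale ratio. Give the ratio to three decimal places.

1.500

r³ = 5.062 / 1.500, so r = (5.062/1.500)^(1/3).
r = 3.3747^(1/3) ≈ 1.5000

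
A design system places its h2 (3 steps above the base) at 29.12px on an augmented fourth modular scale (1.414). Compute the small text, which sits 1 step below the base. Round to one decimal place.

7.3px

Moving from step +3 to step -1 is 4 steps down, so divide by r⁴.
29.12 ÷ 1.414⁴ = 29.12 ÷ 3.99758 ≈ 7.284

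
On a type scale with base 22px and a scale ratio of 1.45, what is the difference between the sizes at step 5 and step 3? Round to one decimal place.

Step 3: 22.0 × 1.45³ = 67.070px
Step 5: 22.0 × 1.45⁵ = 141.014px
Difference: 141.014 − 67.070 = 73.944px

73.9px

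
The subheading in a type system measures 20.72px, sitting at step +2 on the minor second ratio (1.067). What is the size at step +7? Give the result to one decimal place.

28.7px

20.72 × 1.067⁵ = 20.72 × 1.38300 ≈ 28.656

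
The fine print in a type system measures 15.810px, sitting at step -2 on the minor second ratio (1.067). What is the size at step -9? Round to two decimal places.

10.04px

15.810 ÷ 1.067⁷ = 15.810 ÷ 1.57453 ≈ 10.041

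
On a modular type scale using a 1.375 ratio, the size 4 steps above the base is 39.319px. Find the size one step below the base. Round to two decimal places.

8.00px

39.319 ÷ 1.375⁵ = 39.319 ÷ 4.91489 ≈ 8.000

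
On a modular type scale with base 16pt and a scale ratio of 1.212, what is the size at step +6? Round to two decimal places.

A modular type scale is a geometric sequence: sizeₙ = base × rⁿ.
16.0 × 1.212⁶ = 16.0 × 3.16968 ≈ 50.71

50.71pt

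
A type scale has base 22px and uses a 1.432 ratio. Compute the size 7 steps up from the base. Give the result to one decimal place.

271.7px

22.0 × 1.432⁷ = 22.0 × 12.34813 ≈ 271.66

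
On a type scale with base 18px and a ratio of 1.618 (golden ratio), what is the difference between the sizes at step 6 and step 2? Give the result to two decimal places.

275.83px

Step 2: 18.0 × 1.618² = 47.1226px
Step 6: 18.0 × 1.618⁶ = 322.9562px
Difference: 322.9562 − 47.1226 = 275.8336px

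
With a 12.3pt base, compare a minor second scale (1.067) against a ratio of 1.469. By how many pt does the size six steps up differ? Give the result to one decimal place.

Minor second: 12.3 × 1.067⁶ = 18.151pt
At 1.469: 12.3 × 1.469⁶ = 123.605pt
Difference: 123.605 − 18.151 = 105.454pt

105.5pt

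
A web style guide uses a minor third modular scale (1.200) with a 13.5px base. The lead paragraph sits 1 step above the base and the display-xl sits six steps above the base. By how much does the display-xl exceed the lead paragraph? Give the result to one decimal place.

Step 1: 13.5 × 1.200 = 16.200px
Step 6: 13.5 × 1.200⁶ = 40.311px
Difference: 40.311 − 16.200 = 24.111px

24.1px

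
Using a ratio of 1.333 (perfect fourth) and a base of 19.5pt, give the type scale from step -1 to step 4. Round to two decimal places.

14.63pt, 19.50pt, 25.99pt, 34.65pt, 46.19pt, 61.57pt

Step -1: 19.5 ÷ 1.333 = 14.63
Step 0: 19.5pt
Step 1: 19.5 × 1.333 = 25.99
Step 2: 19.5 × 1.333² = 34.65
Step 3: 19.5 × 1.333³ = 46.19
Step 4: 19.5 × 1.333⁴ = 61.57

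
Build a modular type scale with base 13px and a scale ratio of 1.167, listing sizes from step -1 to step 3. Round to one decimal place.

11.1px, 13.0px, 15.2px, 17.7px, 20.7px

Step -1: 13.0 ÷ 1.167 = 11.1
Step 0: 13px
Step 1: 13.0 × 1.167 = 15.2
Step 2: 13.0 × 1.167² = 17.7
Step 3: 13.0 × 1.167³ = 20.7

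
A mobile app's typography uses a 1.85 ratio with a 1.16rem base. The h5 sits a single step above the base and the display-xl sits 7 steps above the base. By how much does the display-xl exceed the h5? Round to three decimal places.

83.886rem

Step 1: 1.16 × 1.85 = 2.14600rem
Step 7: 1.16 × 1.85⁷ = 86.03201rem
Difference: 86.03201 − 2.14600 = 83.88601rem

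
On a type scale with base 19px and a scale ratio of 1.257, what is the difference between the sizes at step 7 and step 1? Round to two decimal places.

70.33px

Step 1: 19.0 × 1.257 = 23.8830px
Step 7: 19.0 × 1.257⁷ = 94.2108px
Difference: 94.2108 − 23.8830 = 70.3278px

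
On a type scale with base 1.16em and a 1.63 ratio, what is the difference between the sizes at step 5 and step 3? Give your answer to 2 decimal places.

8.32em

Step 3: 1.16 × 1.63³ = 5.0237em
Step 5: 1.16 × 1.63⁵ = 13.3474em
Difference: 13.3474 − 5.0237 = 8.3237em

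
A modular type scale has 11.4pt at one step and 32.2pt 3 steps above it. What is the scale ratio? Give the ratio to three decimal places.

r³ = 32.2 / 11.4, so r = (32.2/11.4)^(1/3).
r = 2.8246^(1/3) ≈ 1.4136

1.414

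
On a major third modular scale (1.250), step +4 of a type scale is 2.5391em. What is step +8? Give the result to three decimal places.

6.199em

The gap is 8 − (4) = 4 steps, so the factor is 1.250^4.
2.5391 × 1.250⁴ = 2.5391 × 2.44141 ≈ 6.199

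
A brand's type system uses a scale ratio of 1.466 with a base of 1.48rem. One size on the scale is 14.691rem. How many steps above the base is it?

6

1.466ⁿ = 14.691 / 1.48 = 9.9264
n = ln(9.9264) / ln(1.466) = 2.2952 / 0.3825 ≈ 6.00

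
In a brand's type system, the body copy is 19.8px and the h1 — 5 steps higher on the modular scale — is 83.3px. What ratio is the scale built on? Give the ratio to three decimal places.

The ratio satisfies 19.8 × r⁵ = 83.3, so r = (83.3 / 19.8)^(1/5).
r = 4.2071^(1/5) ≈ 1.3329

1.333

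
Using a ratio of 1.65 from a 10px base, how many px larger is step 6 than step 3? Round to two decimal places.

156.87px

Step 3: 10.0 × 1.65³ = 44.9213px
Step 6: 10.0 × 1.65⁶ = 201.7919px
Difference: 201.7919 − 44.9213 = 156.8706px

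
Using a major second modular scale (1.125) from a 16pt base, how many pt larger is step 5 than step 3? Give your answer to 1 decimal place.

6.1pt

Step 3: 16.0 × 1.125³ = 22.781pt
Step 5: 16.0 × 1.125⁵ = 28.833pt
Difference: 28.833 − 22.781 = 6.052pt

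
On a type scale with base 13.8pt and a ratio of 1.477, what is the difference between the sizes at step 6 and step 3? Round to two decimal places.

Step 3: 13.8 × 1.477³ = 44.4652pt
Step 6: 13.8 × 1.477⁶ = 143.2722pt
Difference: 143.2722 − 44.4652 = 98.8070pt

98.81pt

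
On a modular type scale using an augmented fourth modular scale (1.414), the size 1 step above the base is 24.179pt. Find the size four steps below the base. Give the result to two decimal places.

4.28pt

24.179 ÷ 1.414⁵ = 24.179 ÷ 5.65258 ≈ 4.278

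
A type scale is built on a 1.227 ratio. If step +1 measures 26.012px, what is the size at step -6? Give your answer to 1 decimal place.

6.2px

26.012 ÷ 1.227⁷ = 26.012 ÷ 4.18709 ≈ 6.212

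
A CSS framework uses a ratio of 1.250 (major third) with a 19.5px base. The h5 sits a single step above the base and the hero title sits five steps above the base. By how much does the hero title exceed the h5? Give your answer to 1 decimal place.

35.1px

Step 1: 19.5 × 1.250 = 24.375px
Step 5: 19.5 × 1.250⁵ = 59.509px
Difference: 59.509 − 24.375 = 35.134px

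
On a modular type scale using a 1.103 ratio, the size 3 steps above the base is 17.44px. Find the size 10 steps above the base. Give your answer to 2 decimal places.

34.64px

Moving from step +3 to step +10 is 7 steps up, so multiply by r⁷.
17.44 × 1.103⁷ = 17.44 × 1.98623 ≈ 34.640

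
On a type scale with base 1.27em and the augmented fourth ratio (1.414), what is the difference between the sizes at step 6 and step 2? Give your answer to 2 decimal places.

7.61em

Step 2: 1.27 × 1.414² = 2.5392em
Step 6: 1.27 × 1.414⁶ = 10.1508em
Difference: 10.1508 − 2.5392 = 7.6116em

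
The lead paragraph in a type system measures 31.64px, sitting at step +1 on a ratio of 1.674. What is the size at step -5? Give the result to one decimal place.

Moving from step +1 to step -5 is 6 steps down, so divide by r⁶.
31.64 ÷ 1.674⁶ = 31.64 ÷ 22.00558 ≈ 1.438

1.4px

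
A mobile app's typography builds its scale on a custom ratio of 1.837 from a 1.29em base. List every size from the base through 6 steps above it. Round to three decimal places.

1.290em, 2.370em, 4.353em, 7.997em, 14.690em, 26.986em, 49.573em

Step 0: 1.29em
Step 1: 1.29 × 1.837 = 2.370
Step 2: 1.29 × 1.837² = 4.353
Step 3: 1.29 × 1.837³ = 7.997
Step 4: 1.29 × 1.837⁴ = 14.690
Step 5: 1.29 × 1.837⁵ = 26.986
Step 6: 1.29 × 1.837⁶ = 49.573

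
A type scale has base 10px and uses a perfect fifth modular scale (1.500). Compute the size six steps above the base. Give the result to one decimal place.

A modular type scale is a geometric sequence: sizeₙ = base × rⁿ.
10.0 × 1.500⁶ = 10.0 × 11.39062 ≈ 113.91

113.9px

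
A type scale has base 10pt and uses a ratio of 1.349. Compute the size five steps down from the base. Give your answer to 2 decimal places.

A modular type scale is a geometric sequence: sizeₙ = base × rⁿ.
10.0 ÷ 1.349⁵ = 10.0 ÷ 4.46745 ≈ 2.24

2.24pt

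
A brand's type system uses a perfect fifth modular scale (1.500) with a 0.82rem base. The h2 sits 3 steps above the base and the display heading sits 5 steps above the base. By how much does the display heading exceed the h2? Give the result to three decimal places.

Step 3: 0.82 × 1.500³ = 2.76750rem
Step 5: 0.82 × 1.500⁵ = 6.22687rem
Difference: 6.22687 − 2.76750 = 3.45937rem

3.459rem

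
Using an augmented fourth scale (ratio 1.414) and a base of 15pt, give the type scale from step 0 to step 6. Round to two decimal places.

Step 0: 15pt
Step 1: 15.0 × 1.414 = 21.21
Step 2: 15.0 × 1.414² = 29.99
Step 3: 15.0 × 1.414³ = 42.41
Step 4: 15.0 × 1.414⁴ = 59.96
Step 5: 15.0 × 1.414⁵ = 84.79
Step 6: 15.0 × 1.414⁶ = 119.89

15.00pt, 21.21pt, 29.99pt, 42.41pt, 59.96pt, 84.79pt, 119.89pt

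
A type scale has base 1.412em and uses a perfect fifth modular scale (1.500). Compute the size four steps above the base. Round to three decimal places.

7.148em

Each step on a modular scale multiplies by the ratio, so the size n steps from the base is base × ratioⁿ.
1.412 × 1.500⁴ = 1.412 × 5.06250 ≈ 7.148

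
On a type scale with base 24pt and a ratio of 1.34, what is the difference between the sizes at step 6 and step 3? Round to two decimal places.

81.20pt

Step 3: 24.0 × 1.34³ = 57.7465pt
Step 6: 24.0 × 1.34⁶ = 138.9441pt
Difference: 138.9441 − 57.7465 = 81.1976pt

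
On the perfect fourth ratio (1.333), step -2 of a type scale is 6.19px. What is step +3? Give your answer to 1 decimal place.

26.1px

6.19 × 1.333⁵ = 6.19 × 4.20873 ≈ 26.052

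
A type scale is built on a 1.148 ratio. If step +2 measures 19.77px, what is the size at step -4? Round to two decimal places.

19.77 ÷ 1.148⁶ = 19.77 ÷ 2.28903 ≈ 8.637

8.64px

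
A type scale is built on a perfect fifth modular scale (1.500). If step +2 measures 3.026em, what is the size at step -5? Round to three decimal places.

0.177em

Moving from step +2 to step -5 is 7 steps down, so divide by r⁷.
3.026 ÷ 1.500⁷ = 3.026 ÷ 17.08594 ≈ 0.177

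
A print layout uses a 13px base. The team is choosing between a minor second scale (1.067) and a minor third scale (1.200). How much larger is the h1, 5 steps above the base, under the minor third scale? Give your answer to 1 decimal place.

14.4px

Minor second: 13.0 × 1.067⁵ = 17.979px
Minor third: 13.0 × 1.200⁵ = 32.348px
Difference: 32.348 − 17.979 = 14.369px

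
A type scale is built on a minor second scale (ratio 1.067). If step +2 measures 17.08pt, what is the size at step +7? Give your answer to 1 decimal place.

23.6pt

17.08 × 1.067⁵ = 17.08 × 1.38300 ≈ 23.622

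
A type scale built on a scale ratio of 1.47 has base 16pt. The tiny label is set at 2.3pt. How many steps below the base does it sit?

5

1.47ⁿ = 16 / 2.3 = 6.9565
n = ln(6.9565) / ln(1.47) = 1.9397 / 0.3853 ≈ 5.03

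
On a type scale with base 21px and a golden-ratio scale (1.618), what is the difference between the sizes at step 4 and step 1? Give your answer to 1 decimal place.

Step 1: 21.0 × 1.618 = 33.978px
Step 4: 21.0 × 1.618⁴ = 143.924px
Difference: 143.924 − 33.978 = 109.946px

109.9px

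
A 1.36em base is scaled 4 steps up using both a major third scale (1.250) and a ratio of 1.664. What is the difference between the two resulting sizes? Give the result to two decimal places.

Major third: 1.36 × 1.250⁴ = 3.3203em
At 1.664: 1.36 × 1.664⁴ = 10.4268em
Difference: 10.4268 − 3.3203 = 7.1065em

7.11em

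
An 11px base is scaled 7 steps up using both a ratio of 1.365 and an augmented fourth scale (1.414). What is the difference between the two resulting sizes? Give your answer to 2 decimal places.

27.20px

At 1.365: 11.0 × 1.365⁷ = 97.1228px
Augmented fourth: 11.0 × 1.414⁷ = 124.3193px
Difference: 124.3193 − 97.1228 = 27.1965px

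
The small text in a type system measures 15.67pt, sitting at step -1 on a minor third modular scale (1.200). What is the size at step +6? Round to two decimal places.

The gap is 6 − (-1) = 7 steps, so the factor is 1.200^7.
15.67 × 1.200⁷ = 15.67 × 3.58318 ≈ 56.148

56.15pt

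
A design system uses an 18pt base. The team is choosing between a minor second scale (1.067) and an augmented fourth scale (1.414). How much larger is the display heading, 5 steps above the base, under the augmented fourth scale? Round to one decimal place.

Minor second: 18.0 × 1.067⁵ = 24.894pt
Augmented fourth: 18.0 × 1.414⁵ = 101.747pt
Difference: 101.747 − 24.894 = 76.853pt

76.9pt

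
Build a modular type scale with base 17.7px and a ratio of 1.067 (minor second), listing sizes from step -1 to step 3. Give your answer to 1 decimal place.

16.6px, 17.7px, 18.9px, 20.2px, 21.5px

Step -1: 17.7 ÷ 1.067 = 16.6
Step 0: 17.7px
Step 1: 17.7 × 1.067 = 18.9
Step 2: 17.7 × 1.067² = 20.2
Step 3: 17.7 × 1.067³ = 21.5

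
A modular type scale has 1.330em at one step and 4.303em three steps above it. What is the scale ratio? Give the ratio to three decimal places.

r³ = 4.303 / 1.330, so r = (4.303/1.330)^(1/3).
r = 3.2353^(1/3) ≈ 1.4790

1.479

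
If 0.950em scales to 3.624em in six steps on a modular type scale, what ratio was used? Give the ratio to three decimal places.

The ratio satisfies 0.950 × r⁶ = 3.624, so r = (3.624 / 0.950)^(1/6).
r = 3.8147^(1/6) ≈ 1.2500

1.250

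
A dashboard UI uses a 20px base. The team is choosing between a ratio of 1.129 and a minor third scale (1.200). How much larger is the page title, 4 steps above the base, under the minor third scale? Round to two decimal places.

8.98px

At 1.129: 20.0 × 1.129⁴ = 32.4942px
Minor third: 20.0 × 1.200⁴ = 41.4720px
Difference: 41.4720 − 32.4942 = 8.9778px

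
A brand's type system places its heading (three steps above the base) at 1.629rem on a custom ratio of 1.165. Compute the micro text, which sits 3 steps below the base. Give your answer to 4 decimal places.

0.6516rem

Moving from step +3 to step -3 is 6 steps down, so divide by r⁶.
1.629 ÷ 1.165⁶ = 1.629 ÷ 2.50009 ≈ 0.6516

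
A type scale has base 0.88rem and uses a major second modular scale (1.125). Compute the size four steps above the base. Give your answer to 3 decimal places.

1.410rem

0.88 × 1.125⁴ = 0.88 × 1.60181 ≈ 1.410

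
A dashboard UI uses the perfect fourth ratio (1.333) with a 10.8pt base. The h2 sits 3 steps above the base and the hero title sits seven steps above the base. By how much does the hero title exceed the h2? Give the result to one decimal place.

55.2pt

Step 3: 10.8 × 1.333³ = 25.581pt
Step 7: 10.8 × 1.333⁷ = 80.767pt
Difference: 80.767 − 25.581 = 55.186pt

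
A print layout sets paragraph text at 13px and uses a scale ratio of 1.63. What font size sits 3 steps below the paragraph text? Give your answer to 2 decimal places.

3.00px

Every step multiplies by the scale ratio.
13.0 ÷ 1.63³ = 13.0 ÷ 4.33075 ≈ 3.00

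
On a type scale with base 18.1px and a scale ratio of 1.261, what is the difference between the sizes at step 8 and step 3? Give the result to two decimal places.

79.42px

Step 3: 18.1 × 1.261³ = 36.2931px
Step 8: 18.1 × 1.261⁸ = 115.7176px
Difference: 115.7176 − 36.2931 = 79.4245px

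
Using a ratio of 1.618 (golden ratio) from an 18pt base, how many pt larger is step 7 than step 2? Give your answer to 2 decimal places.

475.42pt

Step 2: 18.0 × 1.618² = 47.1226pt
Step 7: 18.0 × 1.618⁷ = 522.5431pt
Difference: 522.5431 − 47.1226 = 475.4205pt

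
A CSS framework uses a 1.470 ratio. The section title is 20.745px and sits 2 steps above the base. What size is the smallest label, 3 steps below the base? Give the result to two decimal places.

3.02px

20.745 ÷ 1.470⁵ = 20.745 ÷ 6.86415 ≈ 3.022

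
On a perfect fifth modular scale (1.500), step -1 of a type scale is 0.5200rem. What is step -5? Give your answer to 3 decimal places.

0.5200 ÷ 1.500⁴ = 0.5200 ÷ 5.06250 ≈ 0.103

0.103rem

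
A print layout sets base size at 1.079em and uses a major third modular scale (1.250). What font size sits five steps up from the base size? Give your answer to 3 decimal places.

Every step multiplies by the scale ratio.
1.079 × 1.250⁵ = 1.079 × 3.05176 ≈ 3.293

3.293em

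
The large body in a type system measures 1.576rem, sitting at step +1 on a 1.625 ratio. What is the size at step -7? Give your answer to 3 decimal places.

0.032rem

1.576 ÷ 1.625⁸ = 1.576 ÷ 48.62134 ≈ 0.032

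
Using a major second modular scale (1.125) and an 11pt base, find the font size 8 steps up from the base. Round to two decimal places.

A modular type scale is a geometric sequence: sizeₙ = base × rⁿ.
11.0 × 1.125⁸ = 11.0 × 2.56578 ≈ 28.22

28.22pt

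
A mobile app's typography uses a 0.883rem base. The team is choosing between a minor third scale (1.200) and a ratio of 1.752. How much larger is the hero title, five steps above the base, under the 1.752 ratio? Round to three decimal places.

12.379rem

Minor third: 0.883 × 1.200⁵ = 2.19719rem
At 1.752: 0.883 × 1.752⁵ = 14.57576rem
Difference: 14.57576 − 2.19719 = 12.37857rem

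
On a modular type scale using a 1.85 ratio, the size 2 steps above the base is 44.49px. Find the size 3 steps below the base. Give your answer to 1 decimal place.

44.49 ÷ 1.85⁵ = 44.49 ÷ 21.66999 ≈ 2.053

2.1px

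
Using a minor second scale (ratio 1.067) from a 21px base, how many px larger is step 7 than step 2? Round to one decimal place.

Step 2: 21.0 × 1.067² = 23.908px
Step 7: 21.0 × 1.067⁷ = 33.065px
Difference: 33.065 − 23.908 = 9.157px

9.2px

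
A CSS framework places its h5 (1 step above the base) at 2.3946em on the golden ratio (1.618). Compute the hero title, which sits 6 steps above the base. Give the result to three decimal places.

26.554em

Moving from step +1 to step +6 is 5 steps up, so multiply by r⁵.
2.3946 × 1.618⁵ = 2.3946 × 11.08901 ≈ 26.554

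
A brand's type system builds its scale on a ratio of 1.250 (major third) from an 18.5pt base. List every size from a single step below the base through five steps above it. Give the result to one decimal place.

14.8pt, 18.5pt, 23.1pt, 28.9pt, 36.1pt, 45.2pt, 56.5pt

Step -1: 18.5 ÷ 1.250 = 14.8
Step 0: 18.5pt
Step 1: 18.5 × 1.250 = 23.1
Step 2: 18.5 × 1.250² = 28.9
Step 3: 18.5 × 1.250³ = 36.1
Step 4: 18.5 × 1.250⁴ = 45.2
Step 5: 18.5 × 1.250⁵ = 56.5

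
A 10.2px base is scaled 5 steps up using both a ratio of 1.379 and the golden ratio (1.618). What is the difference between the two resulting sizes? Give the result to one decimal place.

62.2px

At 1.379: 10.2 × 1.379⁵ = 50.865px
Golden ratio: 10.2 × 1.618⁵ = 113.108px
Difference: 113.108 − 50.865 = 62.243px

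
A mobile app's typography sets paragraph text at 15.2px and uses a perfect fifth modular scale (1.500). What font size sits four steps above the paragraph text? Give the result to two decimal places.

Each step on a modular scale multiplies by the ratio, so the size n steps from the base is base × ratioⁿ.
15.2 × 1.500⁴ = 15.2 × 5.06250 ≈ 76.95

76.95px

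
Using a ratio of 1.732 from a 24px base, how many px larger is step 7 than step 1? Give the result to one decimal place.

Step 1: 24.0 × 1.732 = 41.568px
Step 7: 24.0 × 1.732⁷ = 1122.138px
Difference: 1122.138 − 41.568 = 1080.570px

1080.6px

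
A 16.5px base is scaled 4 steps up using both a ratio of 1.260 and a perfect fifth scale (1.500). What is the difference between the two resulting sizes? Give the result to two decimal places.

41.94px

At 1.260: 16.5 × 1.260⁴ = 41.5878px
Perfect fifth: 16.5 × 1.500⁴ = 83.5312px
Difference: 83.5312 − 41.5878 = 41.9434px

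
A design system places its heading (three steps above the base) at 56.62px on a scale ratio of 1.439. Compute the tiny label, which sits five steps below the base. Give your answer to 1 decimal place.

Moving from step +3 to step -5 is 8 steps down, so divide by r⁸.
56.62 ÷ 1.439⁸ = 56.62 ÷ 18.38596 ≈ 3.080

3.1px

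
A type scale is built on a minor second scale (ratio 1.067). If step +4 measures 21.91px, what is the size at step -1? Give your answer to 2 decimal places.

15.84px

21.91 ÷ 1.067⁵ = 21.91 ÷ 1.38300 ≈ 15.842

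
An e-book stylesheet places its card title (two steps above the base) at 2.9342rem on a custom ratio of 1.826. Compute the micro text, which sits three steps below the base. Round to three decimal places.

0.145rem

Moving from step +2 to step -3 is 5 steps down, so divide by r⁵.
2.9342 ÷ 1.826⁵ = 2.9342 ÷ 20.30037 ≈ 0.145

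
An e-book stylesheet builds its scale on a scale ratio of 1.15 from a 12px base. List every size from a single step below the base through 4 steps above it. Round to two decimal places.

10.43px, 12.00px, 13.80px, 15.87px, 18.25px, 20.99px

Step -1: 12.0 ÷ 1.15 = 10.43
Step 0: 12px
Step 1: 12.0 × 1.15 = 13.80
Step 2: 12.0 × 1.15² = 15.87
Step 3: 12.0 × 1.15³ = 18.25
Step 4: 12.0 × 1.15⁴ = 20.99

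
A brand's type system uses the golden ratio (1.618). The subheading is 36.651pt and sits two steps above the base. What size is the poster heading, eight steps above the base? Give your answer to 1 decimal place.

657.6pt

36.651 × 1.618⁶ = 36.651 × 17.94201 ≈ 657.593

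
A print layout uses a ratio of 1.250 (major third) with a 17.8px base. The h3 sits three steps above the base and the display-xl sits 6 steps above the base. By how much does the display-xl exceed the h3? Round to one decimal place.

33.1px

Step 3: 17.8 × 1.250³ = 34.766px
Step 6: 17.8 × 1.250⁶ = 67.902px
Difference: 67.902 − 34.766 = 33.136px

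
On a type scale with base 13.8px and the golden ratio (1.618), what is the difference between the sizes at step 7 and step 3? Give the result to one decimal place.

342.2px

Step 3: 13.8 × 1.618³ = 58.454px
Step 7: 13.8 × 1.618⁷ = 400.616px
Difference: 400.616 − 58.454 = 342.162px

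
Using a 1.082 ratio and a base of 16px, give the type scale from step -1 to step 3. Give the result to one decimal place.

14.8px, 16.0px, 17.3px, 18.7px, 20.3px

Step -1: 16.0 ÷ 1.082 = 14.8
Step 0: 16px
Step 1: 16.0 × 1.082 = 17.3
Step 2: 16.0 × 1.082² = 18.7
Step 3: 16.0 × 1.082³ = 20.3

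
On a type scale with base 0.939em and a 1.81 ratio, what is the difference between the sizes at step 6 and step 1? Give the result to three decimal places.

Step 1: 0.939 × 1.81 = 1.69959em
Step 6: 0.939 × 1.81⁶ = 33.01696em
Difference: 33.01696 − 1.69959 = 31.31737em

31.317em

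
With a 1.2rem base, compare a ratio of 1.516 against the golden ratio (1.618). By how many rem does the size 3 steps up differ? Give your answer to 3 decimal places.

At 1.516: 1.2 × 1.516³ = 4.18099rem
Golden ratio: 1.2 × 1.618³ = 5.08296rem
Difference: 5.08296 − 4.18099 = 0.90197rem

0.902rem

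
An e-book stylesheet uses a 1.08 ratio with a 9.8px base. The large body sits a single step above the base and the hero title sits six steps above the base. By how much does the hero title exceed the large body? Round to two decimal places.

4.97px

Step 1: 9.8 × 1.08 = 10.5840px
Step 6: 9.8 × 1.08⁶ = 15.5514px
Difference: 15.5514 − 10.5840 = 4.9674px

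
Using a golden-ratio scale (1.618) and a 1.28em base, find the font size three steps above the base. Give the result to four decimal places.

5.4218em

Each step on a modular scale multiplies by the ratio, so the size n steps from the base is base × ratioⁿ.
1.28 × 1.618³ = 1.28 × 4.23580 ≈ 5.4218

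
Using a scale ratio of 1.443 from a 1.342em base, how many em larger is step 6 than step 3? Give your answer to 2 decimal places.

8.08em

Step 3: 1.342 × 1.443³ = 4.0323em
Step 6: 1.342 × 1.443⁶ = 12.1158em
Difference: 12.1158 − 4.0323 = 8.0835em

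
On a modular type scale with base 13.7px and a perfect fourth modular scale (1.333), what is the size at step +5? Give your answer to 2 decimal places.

A modular type scale is a geometric sequence: sizeₙ = base × rⁿ.
13.7 × 1.333⁵ = 13.7 × 4.20873 ≈ 57.66

57.66px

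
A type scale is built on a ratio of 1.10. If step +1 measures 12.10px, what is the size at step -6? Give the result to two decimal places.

6.21px

The gap is -6 − (1) = -7 steps, so the factor is 1.10^-7.
12.10 ÷ 1.10⁷ = 12.10 ÷ 1.94872 ≈ 6.209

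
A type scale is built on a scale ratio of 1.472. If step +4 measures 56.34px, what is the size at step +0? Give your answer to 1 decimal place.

56.34 ÷ 1.472⁴ = 56.34 ÷ 4.69495 ≈ 12.000

12.0px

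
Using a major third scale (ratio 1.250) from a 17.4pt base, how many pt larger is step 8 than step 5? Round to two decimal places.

Step 5: 17.4 × 1.250⁵ = 53.1006pt
Step 8: 17.4 × 1.250⁸ = 103.7121pt
Difference: 103.7121 − 53.1006 = 50.6115pt

50.61pt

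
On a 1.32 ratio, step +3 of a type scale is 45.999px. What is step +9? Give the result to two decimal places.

243.33px

45.999 × 1.32⁶ = 45.999 × 5.28985 ≈ 243.328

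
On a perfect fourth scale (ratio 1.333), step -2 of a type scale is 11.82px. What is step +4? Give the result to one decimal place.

11.82 × 1.333⁶ = 11.82 × 5.61023 ≈ 66.313

66.3px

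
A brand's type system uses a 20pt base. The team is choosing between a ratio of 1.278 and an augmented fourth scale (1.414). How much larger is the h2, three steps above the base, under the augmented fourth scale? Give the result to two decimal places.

At 1.278: 20.0 × 1.278³ = 41.7467pt
Augmented fourth: 20.0 × 1.414³ = 56.5429pt
Difference: 56.5429 − 41.7467 = 14.7962pt

14.80pt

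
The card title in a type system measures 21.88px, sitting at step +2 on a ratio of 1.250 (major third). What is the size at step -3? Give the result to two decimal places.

The gap is -3 − (2) = -5 steps, so the factor is 1.250^-5.
21.88 ÷ 1.250⁵ = 21.88 ÷ 3.05176 ≈ 7.170

7.17px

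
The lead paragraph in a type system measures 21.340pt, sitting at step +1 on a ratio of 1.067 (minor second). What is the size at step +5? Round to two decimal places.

The gap is 5 − (1) = 4 steps, so the factor is 1.067^4.
21.340 × 1.067⁴ = 21.340 × 1.29616 ≈ 27.660

27.66pt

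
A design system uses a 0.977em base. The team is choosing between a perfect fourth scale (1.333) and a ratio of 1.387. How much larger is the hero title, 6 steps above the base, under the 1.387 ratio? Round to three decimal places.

1.475em

Perfect fourth: 0.977 × 1.333⁶ = 5.48120em
At 1.387: 0.977 × 1.387⁶ = 6.95590em
Difference: 6.95590 − 5.48120 = 1.47470em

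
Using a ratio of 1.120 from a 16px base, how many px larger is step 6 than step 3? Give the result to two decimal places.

Step 3: 16.0 × 1.120³ = 22.4788px
Step 6: 16.0 × 1.120⁶ = 31.5812px
Difference: 31.5812 − 22.4788 = 9.1024px

9.10px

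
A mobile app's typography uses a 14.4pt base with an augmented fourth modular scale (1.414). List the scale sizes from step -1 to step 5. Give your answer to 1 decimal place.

10.2pt, 14.4pt, 20.4pt, 28.8pt, 40.7pt, 57.6pt, 81.4pt

Step -1: 14.4 ÷ 1.414 = 10.2
Step 0: 14.4pt
Step 1: 14.4 × 1.414 = 20.4
Step 2: 14.4 × 1.414² = 28.8
Step 3: 14.4 × 1.414³ = 40.7
Step 4: 14.4 × 1.414⁴ = 57.6
Step 5: 14.4 × 1.414⁵ = 81.4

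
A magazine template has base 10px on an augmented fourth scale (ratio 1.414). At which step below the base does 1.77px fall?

1.414ⁿ = 10 / 1.77 = 5.6497
n = ln(5.6497) / ln(1.414) = 1.7316 / 0.3464 ≈ 5.00

5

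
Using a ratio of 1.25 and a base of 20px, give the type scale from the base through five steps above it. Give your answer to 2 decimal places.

Step 0: 20px
Step 1: 20.0 × 1.25 = 25.00
Step 2: 20.0 × 1.25² = 31.25
Step 3: 20.0 × 1.25³ = 39.06
Step 4: 20.0 × 1.25⁴ = 48.83
Step 5: 20.0 × 1.25⁵ = 61.04

20.00px, 25.00px, 31.25px, 39.06px, 48.83px, 61.04px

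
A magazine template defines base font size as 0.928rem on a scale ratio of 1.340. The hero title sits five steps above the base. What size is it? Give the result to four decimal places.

Every step multiplies by the scale ratio.
0.928 × 1.340⁵ = 0.928 × 4.32040 ≈ 4.0093

4.0093rem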